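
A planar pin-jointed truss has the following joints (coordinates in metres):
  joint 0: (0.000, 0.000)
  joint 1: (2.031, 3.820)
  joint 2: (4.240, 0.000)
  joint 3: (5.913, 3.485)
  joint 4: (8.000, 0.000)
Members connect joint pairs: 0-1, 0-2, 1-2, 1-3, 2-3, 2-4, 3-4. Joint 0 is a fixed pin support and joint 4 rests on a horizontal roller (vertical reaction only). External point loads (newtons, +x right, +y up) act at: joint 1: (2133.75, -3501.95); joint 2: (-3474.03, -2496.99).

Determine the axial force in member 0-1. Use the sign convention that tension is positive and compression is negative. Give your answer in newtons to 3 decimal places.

-3134.470

N=5 nodes, M=7 members, R=3 reactions → 2N=10, M+R=10
member 0 (0-1): L=4.3264, (cx,cy)=(0.4694,0.8830)
member 1 (0-2): L=4.2400, (cx,cy)=(1.0000,0.0000)
member 2 (1-2): L=4.4127, (cx,cy)=(0.5006,-0.8657)
member 3 (1-3): L=3.8964, (cx,cy)=(0.9963,-0.0860)
member 4 (2-3): L=3.8658, (cx,cy)=(0.4328,0.9015)
member 5 (2-4): L=3.7600, (cx,cy)=(1.0000,0.0000)
member 6 (3-4): L=4.0621, (cx,cy)=(0.5138,-0.8579)
solve A·x = −loads:
  F[0-1] = -3134.4704 N (compression)
  F[0-2] = +131.1913 N (tension)
  F[1-2] = -514.5689 N (compression)
  F[1-3] = -3360.0705 N (compression)
  F[2-3] = +3263.9295 N (tension)
  F[2-4] = +1935.0879 N (tension)
  F[3-4] = -3766.4366 N (compression)
  Rx@0 = +1340.2800 N
  Ry@0 = +2767.6121 N
  Ry@4 = +3231.3279 N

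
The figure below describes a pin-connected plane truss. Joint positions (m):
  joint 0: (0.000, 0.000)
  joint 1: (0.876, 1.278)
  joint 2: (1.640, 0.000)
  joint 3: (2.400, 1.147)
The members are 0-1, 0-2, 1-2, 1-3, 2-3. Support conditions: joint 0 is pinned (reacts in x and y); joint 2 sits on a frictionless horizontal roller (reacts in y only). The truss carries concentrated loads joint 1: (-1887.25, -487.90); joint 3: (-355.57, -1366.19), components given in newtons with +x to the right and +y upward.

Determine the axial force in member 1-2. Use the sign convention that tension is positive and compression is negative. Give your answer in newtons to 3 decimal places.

N=4 nodes, M=5 members, R=3 reactions → 2N=8, M+R=8
member 0 (0-1): L=1.5494, (cx,cy)=(0.5654,0.8248)
member 1 (0-2): L=1.6400, (cx,cy)=(1.0000,0.0000)
member 2 (1-2): L=1.4890, (cx,cy)=(0.5131,-0.8583)
member 3 (1-3): L=1.5296, (cx,cy)=(0.9963,-0.0856)
member 4 (2-3): L=1.3759, (cx,cy)=(0.5523,0.8336)
solve A·x = −loads:
  F[0-1] = -1592.4864 N (compression)
  F[0-2] = -1342.4635 N (compression)
  F[1-2] = +909.8360 N (tension)
  F[1-3] = +521.9631 N (tension)
  F[2-3] = -1585.2548 N (compression)
  Rx@0 = +2242.8200 N
  Ry@0 = +1313.5338 N
  Ry@2 = +540.5562 N

909.836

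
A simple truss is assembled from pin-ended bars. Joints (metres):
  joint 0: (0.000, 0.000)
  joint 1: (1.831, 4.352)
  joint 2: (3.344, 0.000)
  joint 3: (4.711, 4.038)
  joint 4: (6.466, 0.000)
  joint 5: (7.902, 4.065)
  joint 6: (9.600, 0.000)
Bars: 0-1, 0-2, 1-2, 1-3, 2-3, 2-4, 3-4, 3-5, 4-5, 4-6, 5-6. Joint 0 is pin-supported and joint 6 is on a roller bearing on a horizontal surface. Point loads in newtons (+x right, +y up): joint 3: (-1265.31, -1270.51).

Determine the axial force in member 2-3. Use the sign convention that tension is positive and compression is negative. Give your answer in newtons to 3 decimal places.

N=7 nodes, M=11 members, R=3 reactions → 2N=14, M+R=14
member 0 (0-1): L=4.7215, (cx,cy)=(0.3878,0.9217)
member 1 (0-2): L=3.3440, (cx,cy)=(1.0000,0.0000)
member 2 (1-2): L=4.6075, (cx,cy)=(0.3284,-0.9445)
member 3 (1-3): L=2.8971, (cx,cy)=(0.9941,-0.1084)
member 4 (2-3): L=4.2631, (cx,cy)=(0.3207,0.9472)
member 5 (2-4): L=3.1220, (cx,cy)=(1.0000,0.0000)
member 6 (3-4): L=4.4029, (cx,cy)=(0.3986,-0.9171)
member 7 (3-5): L=3.1911, (cx,cy)=(1.0000,0.0085)
member 8 (4-5): L=4.3112, (cx,cy)=(0.3331,0.9429)
member 9 (4-6): L=3.1340, (cx,cy)=(1.0000,0.0000)
member 10 (5-6): L=4.4054, (cx,cy)=(0.3854,-0.9227)
solve A·x = −loads:
  F[0-1] = -1279.3748 N (compression)
  F[0-2] = -769.1668 N (compression)
  F[1-2] = +1357.2004 N (tension)
  F[1-3] = -947.3985 N (compression)
  F[2-3] = -1353.4053 N (compression)
  F[2-4] = +110.4872 N (tension)
  F[3-4] = -100.1526 N (compression)
  F[3-5] = -70.5687 N (compression)
  F[4-5] = +97.4152 N (tension)
  F[4-6] = +38.1184 N (tension)
  F[5-6] = -98.8966 N (compression)
  Rx@0 = +1265.3100 N
  Ry@0 = +1179.2547 N
  Ry@6 = +91.2553 N

-1353.405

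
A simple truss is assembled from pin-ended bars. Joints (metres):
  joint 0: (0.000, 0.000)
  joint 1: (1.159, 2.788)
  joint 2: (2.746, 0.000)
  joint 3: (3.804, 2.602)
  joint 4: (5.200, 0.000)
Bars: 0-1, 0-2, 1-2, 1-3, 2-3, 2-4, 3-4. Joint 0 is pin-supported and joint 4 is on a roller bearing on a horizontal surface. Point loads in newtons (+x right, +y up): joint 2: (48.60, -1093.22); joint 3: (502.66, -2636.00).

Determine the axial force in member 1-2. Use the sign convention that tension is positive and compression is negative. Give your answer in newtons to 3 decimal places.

1199.207

N=5 nodes, M=7 members, R=3 reactions → 2N=10, M+R=10
member 0 (0-1): L=3.0193, (cx,cy)=(0.3839,0.9234)
member 1 (0-2): L=2.7460, (cx,cy)=(1.0000,0.0000)
member 2 (1-2): L=3.2080, (cx,cy)=(0.4947,-0.8691)
member 3 (1-3): L=2.6515, (cx,cy)=(0.9975,-0.0701)
member 4 (2-3): L=2.8089, (cx,cy)=(0.3767,0.9264)
member 5 (2-4): L=2.4540, (cx,cy)=(1.0000,0.0000)
member 6 (3-4): L=2.9528, (cx,cy)=(0.4728,-0.8812)
solve A·x = −loads:
  F[0-1] = -1052.7045 N (compression)
  F[0-2] = +955.3540 N (tension)
  F[1-2] = +1199.2070 N (tension)
  F[1-3] = -999.7984 N (compression)
  F[2-3] = +55.0861 N (tension)
  F[2-4] = +1479.2465 N (tension)
  F[3-4] = -3128.9164 N (compression)
  Rx@0 = -551.2600 N
  Ry@0 = +972.0570 N
  Ry@4 = +2757.1630 N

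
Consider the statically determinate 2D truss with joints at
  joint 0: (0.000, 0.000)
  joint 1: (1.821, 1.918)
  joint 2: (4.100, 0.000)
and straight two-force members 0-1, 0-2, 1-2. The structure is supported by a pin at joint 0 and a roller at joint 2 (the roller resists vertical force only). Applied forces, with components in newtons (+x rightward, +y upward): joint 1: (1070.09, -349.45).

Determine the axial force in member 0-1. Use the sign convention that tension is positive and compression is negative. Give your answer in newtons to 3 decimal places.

422.431

N=3 nodes, M=3 members, R=3 reactions → 2N=6, M+R=6
member 0 (0-1): L=2.6448, (cx,cy)=(0.6885,0.7252)
member 1 (0-2): L=4.1000, (cx,cy)=(1.0000,0.0000)
member 2 (1-2): L=2.9787, (cx,cy)=(0.7651,-0.6439)
solve A·x = −loads:
  F[0-1] = +422.4314 N (tension)
  F[0-2] = +779.2329 N (tension)
  F[1-2] = -1018.4684 N (compression)
  Rx@0 = -1070.0900 N
  Ry@0 = -306.3503 N
  Ry@2 = +655.8003 N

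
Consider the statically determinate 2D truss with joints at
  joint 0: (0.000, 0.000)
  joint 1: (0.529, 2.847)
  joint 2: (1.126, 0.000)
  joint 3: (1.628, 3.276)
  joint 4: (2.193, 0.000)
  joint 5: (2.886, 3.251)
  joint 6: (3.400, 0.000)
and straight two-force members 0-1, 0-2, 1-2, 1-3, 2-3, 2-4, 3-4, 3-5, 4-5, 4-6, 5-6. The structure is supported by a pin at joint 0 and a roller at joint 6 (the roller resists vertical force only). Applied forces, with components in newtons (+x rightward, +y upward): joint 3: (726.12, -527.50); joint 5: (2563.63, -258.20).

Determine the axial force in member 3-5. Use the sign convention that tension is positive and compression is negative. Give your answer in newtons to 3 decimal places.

N=7 nodes, M=11 members, R=3 reactions → 2N=14, M+R=14
member 0 (0-1): L=2.8957, (cx,cy)=(0.1827,0.9832)
member 1 (0-2): L=1.1260, (cx,cy)=(1.0000,0.0000)
member 2 (1-2): L=2.9089, (cx,cy)=(0.2052,-0.9787)
member 3 (1-3): L=1.1798, (cx,cy)=(0.9315,0.3636)
member 4 (2-3): L=3.3142, (cx,cy)=(0.1515,0.9885)
member 5 (2-4): L=1.0670, (cx,cy)=(1.0000,0.0000)
member 6 (3-4): L=3.3244, (cx,cy)=(0.1700,-0.9855)
member 7 (3-5): L=1.2582, (cx,cy)=(0.9998,-0.0199)
member 8 (4-5): L=3.3240, (cx,cy)=(0.2085,0.9780)
member 9 (4-6): L=1.2070, (cx,cy)=(1.0000,0.0000)
member 10 (5-6): L=3.2914, (cx,cy)=(0.1562,-0.9877)
solve A·x = −loads:
  F[0-1] = +2885.5242 N (tension)
  F[0-2] = +2762.6144 N (tension)
  F[1-2] = -2485.0119 N (compression)
  F[1-3] = +1113.3539 N (tension)
  F[2-3] = +2460.5038 N (tension)
  F[2-4] = +1879.9267 N (tension)
  F[3-4] = -3439.7141 N (compression)
  F[3-5] = +1268.5582 N (tension)
  F[4-5] = +3465.8279 N (tension)
  F[4-6] = +572.7624 N (tension)
  F[5-6] = -3667.6652 N (compression)
  Rx@0 = -3289.7500 N
  Ry@0 = -2836.9663 N
  Ry@6 = +3622.6663 N

1268.558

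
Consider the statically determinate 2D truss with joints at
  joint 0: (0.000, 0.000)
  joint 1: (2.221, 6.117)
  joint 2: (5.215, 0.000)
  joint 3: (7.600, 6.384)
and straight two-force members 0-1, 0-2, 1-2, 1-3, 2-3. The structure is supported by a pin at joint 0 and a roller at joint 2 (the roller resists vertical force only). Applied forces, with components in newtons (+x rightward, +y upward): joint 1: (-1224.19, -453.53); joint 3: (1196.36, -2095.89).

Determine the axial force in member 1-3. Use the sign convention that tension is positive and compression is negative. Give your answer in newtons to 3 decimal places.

N=4 nodes, M=5 members, R=3 reactions → 2N=8, M+R=8
member 0 (0-1): L=6.5077, (cx,cy)=(0.3413,0.9400)
member 1 (0-2): L=5.2150, (cx,cy)=(1.0000,0.0000)
member 2 (1-2): L=6.8104, (cx,cy)=(0.4396,-0.8982)
member 3 (1-3): L=5.3856, (cx,cy)=(0.9988,0.0496)
member 4 (2-3): L=6.8150, (cx,cy)=(0.3500,0.9368)
solve A·x = −loads:
  F[0-1] = +773.1758 N (tension)
  F[0-2] = -291.7045 N (compression)
  F[1-2] = -1202.6238 N (compression)
  F[1-3] = +2019.2460 N (tension)
  F[2-3] = -2344.2406 N (compression)
  Rx@0 = +27.8300 N
  Ry@0 = -726.7538 N
  Ry@2 = +3276.1738 N

2019.246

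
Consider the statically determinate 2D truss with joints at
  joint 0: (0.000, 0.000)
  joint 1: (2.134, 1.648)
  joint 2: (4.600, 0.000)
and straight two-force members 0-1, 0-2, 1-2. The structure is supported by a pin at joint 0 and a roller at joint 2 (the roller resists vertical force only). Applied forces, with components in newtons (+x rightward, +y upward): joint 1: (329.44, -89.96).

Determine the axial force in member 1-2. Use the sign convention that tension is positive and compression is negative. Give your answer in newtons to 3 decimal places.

N=3 nodes, M=3 members, R=3 reactions → 2N=6, M+R=6
member 0 (0-1): L=2.6963, (cx,cy)=(0.7915,0.6112)
member 1 (0-2): L=4.6000, (cx,cy)=(1.0000,0.0000)
member 2 (1-2): L=2.9660, (cx,cy)=(0.8314,-0.5556)
solve A·x = −loads:
  F[0-1] = +114.1972 N (tension)
  F[0-2] = +239.0570 N (tension)
  F[1-2] = -287.5260 N (compression)
  Rx@0 = -329.4400 N
  Ry@0 = -69.7991 N
  Ry@2 = +159.7591 N

-287.526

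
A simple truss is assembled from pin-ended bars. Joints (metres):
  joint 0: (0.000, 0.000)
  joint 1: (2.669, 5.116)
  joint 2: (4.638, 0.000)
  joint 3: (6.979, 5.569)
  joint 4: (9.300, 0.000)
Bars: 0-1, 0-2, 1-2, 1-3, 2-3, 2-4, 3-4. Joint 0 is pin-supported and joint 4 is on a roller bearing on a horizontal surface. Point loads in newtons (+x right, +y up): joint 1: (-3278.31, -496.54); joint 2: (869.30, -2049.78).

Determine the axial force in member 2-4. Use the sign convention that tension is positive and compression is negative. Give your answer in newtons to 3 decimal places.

-266.182

N=5 nodes, M=7 members, R=3 reactions → 2N=10, M+R=10
member 0 (0-1): L=5.7704, (cx,cy)=(0.4625,0.8866)
member 1 (0-2): L=4.6380, (cx,cy)=(1.0000,0.0000)
member 2 (1-2): L=5.4818, (cx,cy)=(0.3592,-0.9333)
member 3 (1-3): L=4.3337, (cx,cy)=(0.9945,0.1045)
member 4 (2-3): L=6.0410, (cx,cy)=(0.3875,0.9219)
member 5 (2-4): L=4.6620, (cx,cy)=(1.0000,0.0000)
member 6 (3-4): L=6.0333, (cx,cy)=(0.3847,-0.9230)
solve A·x = −loads:
  F[0-1] = -3592.3699 N (compression)
  F[0-2] = -747.4082 N (compression)
  F[1-2] = +2943.6942 N (tension)
  F[1-3] = +562.4530 N (tension)
  F[2-3] = -756.5863 N (compression)
  F[2-4] = -266.1820 N (compression)
  F[3-4] = +691.9250 N (tension)
  Rx@0 = +2409.0100 N
  Ry@0 = +3184.9962 N
  Ry@4 = -638.6762 N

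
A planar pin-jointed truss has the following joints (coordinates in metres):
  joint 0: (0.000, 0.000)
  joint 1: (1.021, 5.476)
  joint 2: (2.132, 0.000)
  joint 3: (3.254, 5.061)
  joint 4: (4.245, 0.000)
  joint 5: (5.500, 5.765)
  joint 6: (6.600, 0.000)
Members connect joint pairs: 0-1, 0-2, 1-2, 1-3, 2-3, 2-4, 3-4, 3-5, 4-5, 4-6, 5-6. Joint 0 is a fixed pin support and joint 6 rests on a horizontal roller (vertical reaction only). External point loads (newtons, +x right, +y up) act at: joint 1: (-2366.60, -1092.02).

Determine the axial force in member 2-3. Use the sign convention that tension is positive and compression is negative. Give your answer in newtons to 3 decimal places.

N=7 nodes, M=11 members, R=3 reactions → 2N=14, M+R=14
member 0 (0-1): L=5.5704, (cx,cy)=(0.1833,0.9831)
member 1 (0-2): L=2.1320, (cx,cy)=(1.0000,0.0000)
member 2 (1-2): L=5.5876, (cx,cy)=(0.1988,-0.9800)
member 3 (1-3): L=2.2712, (cx,cy)=(0.9832,-0.1827)
member 4 (2-3): L=5.1839, (cx,cy)=(0.2164,0.9763)
member 5 (2-4): L=2.1130, (cx,cy)=(1.0000,0.0000)
member 6 (3-4): L=5.1571, (cx,cy)=(0.1922,-0.9814)
member 7 (3-5): L=2.3537, (cx,cy)=(0.9542,0.2991)
member 8 (4-5): L=5.9000, (cx,cy)=(0.2127,0.9771)
member 9 (4-6): L=2.3550, (cx,cy)=(1.0000,0.0000)
member 10 (5-6): L=5.8690, (cx,cy)=(0.1874,-0.9823)
solve A·x = −loads:
  F[0-1] = -2936.3951 N (compression)
  F[0-2] = -1828.3845 N (compression)
  F[1-2] = +1542.6325 N (tension)
  F[1-3] = +1547.7119 N (tension)
  F[2-3] = -1548.5377 N (compression)
  F[2-4] = -1186.4903 N (compression)
  F[3-4] = +2080.0101 N (tension)
  F[3-5] = +824.5369 N (tension)
  F[4-5] = -2089.0532 N (compression)
  F[4-6] = -342.4270 N (compression)
  F[5-6] = +1827.0053 N (tension)
  Rx@0 = +2366.6000 N
  Ry@0 = +2886.6487 N
  Ry@6 = -1794.6287 N

-1548.538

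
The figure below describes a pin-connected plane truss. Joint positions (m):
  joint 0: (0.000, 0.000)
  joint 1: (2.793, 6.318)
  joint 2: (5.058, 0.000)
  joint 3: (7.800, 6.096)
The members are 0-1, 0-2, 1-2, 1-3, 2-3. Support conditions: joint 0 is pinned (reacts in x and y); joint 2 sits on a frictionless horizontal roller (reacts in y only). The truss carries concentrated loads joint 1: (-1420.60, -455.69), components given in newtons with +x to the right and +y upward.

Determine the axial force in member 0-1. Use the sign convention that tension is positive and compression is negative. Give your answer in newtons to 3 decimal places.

-2163.255

N=4 nodes, M=5 members, R=3 reactions → 2N=8, M+R=8
member 0 (0-1): L=6.9078, (cx,cy)=(0.4043,0.9146)
member 1 (0-2): L=5.0580, (cx,cy)=(1.0000,0.0000)
member 2 (1-2): L=6.7117, (cx,cy)=(0.3375,-0.9413)
member 3 (1-3): L=5.0119, (cx,cy)=(0.9990,-0.0443)
member 4 (2-3): L=6.6843, (cx,cy)=(0.4102,0.9120)
solve A·x = −loads:
  F[0-1] = -2163.2547 N (compression)
  F[0-2] = -545.9434 N (compression)
  F[1-2] = +1617.7597 N (tension)
  F[1-3] = +0.0000 N (tension)
  F[2-3] = -0.0000 N (compression)
  Rx@0 = +1420.6000 N
  Ry@0 = +1978.5466 N
  Ry@2 = -1522.8566 N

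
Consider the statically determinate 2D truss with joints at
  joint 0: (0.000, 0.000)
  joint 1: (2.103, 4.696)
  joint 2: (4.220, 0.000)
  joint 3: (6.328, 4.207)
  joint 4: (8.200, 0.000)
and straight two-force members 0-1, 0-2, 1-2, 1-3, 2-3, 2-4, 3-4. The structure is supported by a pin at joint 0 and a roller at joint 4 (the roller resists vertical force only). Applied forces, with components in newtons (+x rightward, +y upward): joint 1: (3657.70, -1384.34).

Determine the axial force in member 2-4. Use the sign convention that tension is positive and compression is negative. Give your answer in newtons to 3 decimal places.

1090.065

N=5 nodes, M=7 members, R=3 reactions → 2N=10, M+R=10
member 0 (0-1): L=5.1454, (cx,cy)=(0.4087,0.9127)
member 1 (0-2): L=4.2200, (cx,cy)=(1.0000,0.0000)
member 2 (1-2): L=5.1511, (cx,cy)=(0.4110,-0.9116)
member 3 (1-3): L=4.2532, (cx,cy)=(0.9934,-0.1150)
member 4 (2-3): L=4.7056, (cx,cy)=(0.4480,0.8940)
member 5 (2-4): L=3.9800, (cx,cy)=(1.0000,0.0000)
member 6 (3-4): L=4.6047, (cx,cy)=(0.4065,-0.9136)
solve A·x = −loads:
  F[0-1] = +1167.3490 N (tension)
  F[0-2] = +3180.5864 N (tension)
  F[1-2] = -2409.0569 N (compression)
  F[1-3] = -2205.1398 N (compression)
  F[2-3] = +2456.4836 N (tension)
  F[2-4] = +1090.0651 N (tension)
  F[3-4] = -2681.3137 N (compression)
  Rx@0 = -3657.7000 N
  Ry@0 = -1065.3949 N
  Ry@4 = +2449.7349 N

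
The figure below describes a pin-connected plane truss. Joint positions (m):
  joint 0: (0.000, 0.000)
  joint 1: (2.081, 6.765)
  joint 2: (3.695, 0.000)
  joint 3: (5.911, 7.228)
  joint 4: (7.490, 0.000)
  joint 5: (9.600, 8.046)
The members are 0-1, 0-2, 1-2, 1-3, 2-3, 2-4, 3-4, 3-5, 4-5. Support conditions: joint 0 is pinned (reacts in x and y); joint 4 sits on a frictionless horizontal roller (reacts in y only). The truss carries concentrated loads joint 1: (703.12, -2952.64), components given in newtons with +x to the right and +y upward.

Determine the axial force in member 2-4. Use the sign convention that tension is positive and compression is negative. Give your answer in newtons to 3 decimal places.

317.944

N=6 nodes, M=9 members, R=3 reactions → 2N=12, M+R=12
member 0 (0-1): L=7.0778, (cx,cy)=(0.2940,0.9558)
member 1 (0-2): L=3.6950, (cx,cy)=(1.0000,0.0000)
member 2 (1-2): L=6.9549, (cx,cy)=(0.2321,-0.9727)
member 3 (1-3): L=3.8579, (cx,cy)=(0.9928,0.1200)
member 4 (2-3): L=7.5601, (cx,cy)=(0.2931,0.9561)
member 5 (2-4): L=3.7950, (cx,cy)=(1.0000,0.0000)
member 6 (3-4): L=7.3985, (cx,cy)=(0.2134,-0.9770)
member 7 (3-5): L=3.7786, (cx,cy)=(0.9763,0.2165)
member 8 (4-5): L=8.3181, (cx,cy)=(0.2537,0.9673)
solve A·x = −loads:
  F[0-1] = -1566.4631 N (compression)
  F[0-2] = +1163.6858 N (tension)
  F[1-2] = -1594.8871 N (compression)
  F[1-3] = -799.3416 N (compression)
  F[2-3] = +1622.6181 N (tension)
  F[2-4] = +317.9439 N (tension)
  F[3-4] = -1489.7376 N (compression)
  F[3-5] = -0.0000 N (compression)
  F[4-5] = -0.0000 N (compression)
  Rx@0 = -703.1200 N
  Ry@0 = +1497.2260 N
  Ry@4 = +1455.4140 N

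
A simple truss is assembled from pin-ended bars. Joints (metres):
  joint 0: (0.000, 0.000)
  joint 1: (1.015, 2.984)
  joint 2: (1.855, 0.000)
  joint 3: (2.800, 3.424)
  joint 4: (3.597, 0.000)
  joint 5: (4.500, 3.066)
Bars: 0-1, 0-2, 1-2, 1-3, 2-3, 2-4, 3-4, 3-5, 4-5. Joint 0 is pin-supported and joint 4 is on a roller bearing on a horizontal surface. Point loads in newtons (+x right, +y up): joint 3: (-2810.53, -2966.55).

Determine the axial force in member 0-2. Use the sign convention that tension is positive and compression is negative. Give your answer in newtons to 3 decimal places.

N=6 nodes, M=9 members, R=3 reactions → 2N=12, M+R=12
member 0 (0-1): L=3.1519, (cx,cy)=(0.3220,0.9467)
member 1 (0-2): L=1.8550, (cx,cy)=(1.0000,0.0000)
member 2 (1-2): L=3.1000, (cx,cy)=(0.2710,-0.9626)
member 3 (1-3): L=1.8384, (cx,cy)=(0.9709,0.2393)
member 4 (2-3): L=3.5520, (cx,cy)=(0.2660,0.9640)
member 5 (2-4): L=1.7420, (cx,cy)=(1.0000,0.0000)
member 6 (3-4): L=3.5155, (cx,cy)=(0.2267,-0.9740)
member 7 (3-5): L=1.7373, (cx,cy)=(0.9785,-0.2061)
member 8 (4-5): L=3.1962, (cx,cy)=(0.2825,0.9593)
solve A·x = −loads:
  F[0-1] = -3520.1843 N (compression)
  F[0-2] = -1676.9326 N (compression)
  F[1-2] = +2966.0864 N (tension)
  F[1-3] = -1995.3065 N (compression)
  F[2-3] = -2961.8636 N (compression)
  F[2-4] = -85.2200 N (compression)
  F[3-4] = +375.9022 N (tension)
  F[3-5] = -0.0000 N (compression)
  F[4-5] = +0.0000 N (tension)
  Rx@0 = +2810.5300 N
  Ry@0 = +3332.6647 N
  Ry@4 = -366.1147 N

-1676.933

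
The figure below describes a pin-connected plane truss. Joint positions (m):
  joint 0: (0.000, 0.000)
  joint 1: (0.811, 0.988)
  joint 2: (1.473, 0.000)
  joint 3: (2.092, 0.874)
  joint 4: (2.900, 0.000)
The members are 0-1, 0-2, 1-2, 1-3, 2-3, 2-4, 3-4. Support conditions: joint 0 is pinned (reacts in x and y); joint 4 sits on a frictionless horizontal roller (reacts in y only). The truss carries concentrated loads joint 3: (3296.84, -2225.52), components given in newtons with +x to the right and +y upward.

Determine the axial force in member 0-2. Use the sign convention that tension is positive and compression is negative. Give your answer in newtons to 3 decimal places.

N=5 nodes, M=7 members, R=3 reactions → 2N=10, M+R=10
member 0 (0-1): L=1.2782, (cx,cy)=(0.6345,0.7729)
member 1 (0-2): L=1.4730, (cx,cy)=(1.0000,0.0000)
member 2 (1-2): L=1.1893, (cx,cy)=(0.5566,-0.8308)
member 3 (1-3): L=1.2861, (cx,cy)=(0.9961,-0.0886)
member 4 (2-3): L=1.0710, (cx,cy)=(0.5780,0.8161)
member 5 (2-4): L=1.4270, (cx,cy)=(1.0000,0.0000)
member 6 (3-4): L=1.1903, (cx,cy)=(0.6788,-0.7343)
solve A·x = −loads:
  F[0-1] = +483.2468 N (tension)
  F[0-2] = +2990.2332 N (tension)
  F[1-2] = -513.0573 N (compression)
  F[1-3] = +594.5349 N (tension)
  F[2-3] = +522.2949 N (tension)
  F[2-4] = +2402.7770 N (tension)
  F[3-4] = -3539.5429 N (compression)
  Rx@0 = -3296.8400 N
  Ry@0 = -373.5234 N
  Ry@4 = +2599.0434 N

2990.233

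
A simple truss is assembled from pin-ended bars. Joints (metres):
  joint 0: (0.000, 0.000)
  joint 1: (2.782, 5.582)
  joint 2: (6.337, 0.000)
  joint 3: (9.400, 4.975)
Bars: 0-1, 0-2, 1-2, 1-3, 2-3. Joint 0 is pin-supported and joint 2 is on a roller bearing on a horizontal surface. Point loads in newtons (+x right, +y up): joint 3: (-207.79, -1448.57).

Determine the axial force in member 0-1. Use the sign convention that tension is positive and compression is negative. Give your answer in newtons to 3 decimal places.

600.041

N=4 nodes, M=5 members, R=3 reactions → 2N=8, M+R=8
member 0 (0-1): L=6.2368, (cx,cy)=(0.4461,0.8950)
member 1 (0-2): L=6.3370, (cx,cy)=(1.0000,0.0000)
member 2 (1-2): L=6.6179, (cx,cy)=(0.5372,-0.8435)
member 3 (1-3): L=6.6458, (cx,cy)=(0.9958,-0.0913)
member 4 (2-3): L=5.8423, (cx,cy)=(0.5243,0.8515)
solve A·x = −loads:
  F[0-1] = +600.0409 N (tension)
  F[0-2] = -475.4435 N (compression)
  F[1-2] = -707.1124 N (compression)
  F[1-3] = +650.2170 N (tension)
  F[2-3] = -1631.3630 N (compression)
  Rx@0 = +207.7900 N
  Ry@0 = -537.0388 N
  Ry@2 = +1985.6088 N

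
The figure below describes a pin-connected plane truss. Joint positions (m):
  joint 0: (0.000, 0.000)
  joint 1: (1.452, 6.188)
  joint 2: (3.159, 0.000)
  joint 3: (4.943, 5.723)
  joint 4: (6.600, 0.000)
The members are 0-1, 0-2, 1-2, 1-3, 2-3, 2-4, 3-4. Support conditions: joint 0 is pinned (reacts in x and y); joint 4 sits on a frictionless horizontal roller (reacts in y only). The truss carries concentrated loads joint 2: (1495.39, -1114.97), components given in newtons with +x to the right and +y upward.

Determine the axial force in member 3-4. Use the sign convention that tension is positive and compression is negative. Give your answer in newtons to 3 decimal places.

N=5 nodes, M=7 members, R=3 reactions → 2N=10, M+R=10
member 0 (0-1): L=6.3561, (cx,cy)=(0.2284,0.9736)
member 1 (0-2): L=3.1590, (cx,cy)=(1.0000,0.0000)
member 2 (1-2): L=6.4191, (cx,cy)=(0.2659,-0.9640)
member 3 (1-3): L=3.5218, (cx,cy)=(0.9912,-0.1320)
member 4 (2-3): L=5.9946, (cx,cy)=(0.2976,0.9547)
member 5 (2-4): L=3.4410, (cx,cy)=(1.0000,0.0000)
member 6 (3-4): L=5.9581, (cx,cy)=(0.2781,-0.9605)
solve A·x = −loads:
  F[0-1] = -597.0936 N (compression)
  F[0-2] = +1631.7918 N (tension)
  F[1-2] = +645.5857 N (tension)
  F[1-3] = -310.7996 N (compression)
  F[2-3] = +516.0094 N (tension)
  F[2-4] = +154.5139 N (tension)
  F[3-4] = -555.5836 N (compression)
  Rx@0 = -1495.3900 N
  Ry@0 = +581.3048 N
  Ry@4 = +533.6652 N

-555.584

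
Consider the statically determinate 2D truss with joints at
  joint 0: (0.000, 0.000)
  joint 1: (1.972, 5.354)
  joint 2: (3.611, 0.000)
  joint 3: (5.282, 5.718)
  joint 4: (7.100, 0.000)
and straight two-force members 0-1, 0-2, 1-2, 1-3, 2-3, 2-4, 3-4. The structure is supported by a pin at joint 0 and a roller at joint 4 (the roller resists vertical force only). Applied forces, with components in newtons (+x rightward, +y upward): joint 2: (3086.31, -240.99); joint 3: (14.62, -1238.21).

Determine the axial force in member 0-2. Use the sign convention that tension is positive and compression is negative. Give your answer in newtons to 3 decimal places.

3256.989

N=5 nodes, M=7 members, R=3 reactions → 2N=10, M+R=10
member 0 (0-1): L=5.7056, (cx,cy)=(0.3456,0.9384)
member 1 (0-2): L=3.6110, (cx,cy)=(1.0000,0.0000)
member 2 (1-2): L=5.5993, (cx,cy)=(0.2927,-0.9562)
member 3 (1-3): L=3.3300, (cx,cy)=(0.9940,0.1093)
member 4 (2-3): L=5.9572, (cx,cy)=(0.2805,0.9599)
member 5 (2-4): L=3.4890, (cx,cy)=(1.0000,0.0000)
member 6 (3-4): L=6.0001, (cx,cy)=(0.3030,-0.9530)
solve A·x = −loads:
  F[0-1] = -451.5281 N (compression)
  F[0-2] = +3256.9890 N (tension)
  F[1-2] = +411.3158 N (tension)
  F[1-3] = -278.1250 N (compression)
  F[2-3] = -158.6802 N (compression)
  F[2-4] = +335.5886 N (tension)
  F[3-4] = -1107.5632 N (compression)
  Rx@0 = -3100.9300 N
  Ry@0 = +423.7018 N
  Ry@4 = +1055.4982 N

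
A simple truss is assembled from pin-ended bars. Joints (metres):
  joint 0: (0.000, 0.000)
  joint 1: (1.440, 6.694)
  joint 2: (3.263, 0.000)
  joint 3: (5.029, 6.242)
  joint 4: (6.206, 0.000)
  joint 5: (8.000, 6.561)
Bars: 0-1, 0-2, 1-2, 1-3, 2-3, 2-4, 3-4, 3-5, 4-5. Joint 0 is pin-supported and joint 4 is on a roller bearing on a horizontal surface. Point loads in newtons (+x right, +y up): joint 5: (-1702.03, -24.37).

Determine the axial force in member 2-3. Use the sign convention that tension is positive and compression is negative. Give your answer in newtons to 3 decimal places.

N=6 nodes, M=9 members, R=3 reactions → 2N=12, M+R=12
member 0 (0-1): L=6.8471, (cx,cy)=(0.2103,0.9776)
member 1 (0-2): L=3.2630, (cx,cy)=(1.0000,0.0000)
member 2 (1-2): L=6.9378, (cx,cy)=(0.2628,-0.9649)
member 3 (1-3): L=3.6174, (cx,cy)=(0.9922,-0.1250)
member 4 (2-3): L=6.4870, (cx,cy)=(0.2722,0.9622)
member 5 (2-4): L=2.9430, (cx,cy)=(1.0000,0.0000)
member 6 (3-4): L=6.3520, (cx,cy)=(0.1853,-0.9827)
member 7 (3-5): L=2.9881, (cx,cy)=(0.9943,0.1068)
member 8 (4-5): L=6.8018, (cx,cy)=(0.2638,0.9646)
solve A·x = −loads:
  F[0-1] = -1833.3481 N (compression)
  F[0-2] = -1316.4641 N (compression)
  F[1-2] = +1975.7117 N (tension)
  F[1-3] = -911.8578 N (compression)
  F[2-3] = -1981.1114 N (compression)
  F[2-4] = -257.9884 N (compression)
  F[3-4] = +1633.0869 N (tension)
  F[3-5] = -1756.6854 N (compression)
  F[4-5] = +169.1594 N (tension)
  Rx@0 = +1702.0300 N
  Ry@0 = +1792.3460 N
  Ry@4 = -1767.9760 N

-1981.111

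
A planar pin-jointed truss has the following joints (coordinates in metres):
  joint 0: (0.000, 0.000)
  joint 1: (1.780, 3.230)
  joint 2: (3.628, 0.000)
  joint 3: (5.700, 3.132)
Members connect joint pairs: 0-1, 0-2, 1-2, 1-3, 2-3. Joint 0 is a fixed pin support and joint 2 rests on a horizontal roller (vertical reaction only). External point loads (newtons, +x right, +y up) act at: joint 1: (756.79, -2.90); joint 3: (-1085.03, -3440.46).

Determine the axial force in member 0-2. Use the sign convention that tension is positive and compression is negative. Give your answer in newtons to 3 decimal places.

N=4 nodes, M=5 members, R=3 reactions → 2N=8, M+R=8
member 0 (0-1): L=3.6880, (cx,cy)=(0.4826,0.8758)
member 1 (0-2): L=3.6280, (cx,cy)=(1.0000,0.0000)
member 2 (1-2): L=3.7213, (cx,cy)=(0.4966,-0.8680)
member 3 (1-3): L=3.9212, (cx,cy)=(0.9997,-0.0250)
member 4 (2-3): L=3.7553, (cx,cy)=(0.5517,0.8340)
solve A·x = −loads:
  F[0-1] = +1941.6134 N (tension)
  F[0-2] = -1265.3543 N (compression)
  F[1-2] = -1996.2308 N (compression)
  F[1-3] = +1172.0223 N (tension)
  F[2-3] = -4090.0738 N (compression)
  Rx@0 = +328.2400 N
  Ry@0 = -1700.4938 N
  Ry@2 = +5143.8538 N

-1265.354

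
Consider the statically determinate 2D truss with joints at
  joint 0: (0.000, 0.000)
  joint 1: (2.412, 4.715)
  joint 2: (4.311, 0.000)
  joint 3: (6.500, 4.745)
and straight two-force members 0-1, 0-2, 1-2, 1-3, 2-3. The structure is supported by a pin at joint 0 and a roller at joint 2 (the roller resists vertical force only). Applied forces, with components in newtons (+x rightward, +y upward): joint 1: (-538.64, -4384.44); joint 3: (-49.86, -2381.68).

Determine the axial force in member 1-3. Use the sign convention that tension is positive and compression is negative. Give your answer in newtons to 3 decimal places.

1052.466

N=4 nodes, M=5 members, R=3 reactions → 2N=8, M+R=8
member 0 (0-1): L=5.2961, (cx,cy)=(0.4554,0.8903)
member 1 (0-2): L=4.3110, (cx,cy)=(1.0000,0.0000)
member 2 (1-2): L=5.0831, (cx,cy)=(0.3736,-0.9276)
member 3 (1-3): L=4.0881, (cx,cy)=(1.0000,0.0073)
member 4 (2-3): L=5.2256, (cx,cy)=(0.4189,0.9080)
solve A·x = −loads:
  F[0-1] = -1534.3610 N (compression)
  F[0-2] = +110.2896 N (tension)
  F[1-2] = -3245.7328 N (compression)
  F[1-3] = +1052.4663 N (tension)
  F[2-3] = -2631.4082 N (compression)
  Rx@0 = +588.5000 N
  Ry@0 = +1366.0003 N
  Ry@2 = +5400.1197 N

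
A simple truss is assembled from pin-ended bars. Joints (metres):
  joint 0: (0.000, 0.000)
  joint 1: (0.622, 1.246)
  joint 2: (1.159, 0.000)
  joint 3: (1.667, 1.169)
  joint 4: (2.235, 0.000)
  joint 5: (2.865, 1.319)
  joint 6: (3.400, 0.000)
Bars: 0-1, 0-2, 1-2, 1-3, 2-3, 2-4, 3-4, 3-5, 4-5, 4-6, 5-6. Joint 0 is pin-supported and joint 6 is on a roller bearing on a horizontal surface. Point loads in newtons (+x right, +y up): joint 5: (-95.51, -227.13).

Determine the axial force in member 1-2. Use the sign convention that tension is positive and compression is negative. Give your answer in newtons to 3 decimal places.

84.875

N=7 nodes, M=11 members, R=3 reactions → 2N=14, M+R=14
member 0 (0-1): L=1.3926, (cx,cy)=(0.4466,0.8947)
member 1 (0-2): L=1.1590, (cx,cy)=(1.0000,0.0000)
member 2 (1-2): L=1.3568, (cx,cy)=(0.3958,-0.9183)
member 3 (1-3): L=1.0478, (cx,cy)=(0.9973,-0.0735)
member 4 (2-3): L=1.2746, (cx,cy)=(0.3986,0.9171)
member 5 (2-4): L=1.0760, (cx,cy)=(1.0000,0.0000)
member 6 (3-4): L=1.2997, (cx,cy)=(0.4370,-0.8994)
member 7 (3-5): L=1.2074, (cx,cy)=(0.9923,0.1242)
member 8 (4-5): L=1.4617, (cx,cy)=(0.4310,0.9024)
member 9 (4-6): L=1.1650, (cx,cy)=(1.0000,0.0000)
member 10 (5-6): L=1.4234, (cx,cy)=(0.3759,-0.9267)
solve A·x = −loads:
  F[0-1] = -81.3576 N (compression)
  F[0-2] = -59.1725 N (compression)
  F[1-2] = +84.8753 N (tension)
  F[1-3] = -70.1196 N (compression)
  F[2-3] = -84.9861 N (compression)
  F[2-4] = +8.2915 N (tension)
  F[3-4] = +62.6672 N (tension)
  F[3-5] = -132.2132 N (compression)
  F[4-5] = -62.4653 N (compression)
  F[4-6] = +62.6012 N (tension)
  F[5-6] = -166.5508 N (compression)
  Rx@0 = +95.5100 N
  Ry@0 = +72.7918 N
  Ry@6 = +154.3382 N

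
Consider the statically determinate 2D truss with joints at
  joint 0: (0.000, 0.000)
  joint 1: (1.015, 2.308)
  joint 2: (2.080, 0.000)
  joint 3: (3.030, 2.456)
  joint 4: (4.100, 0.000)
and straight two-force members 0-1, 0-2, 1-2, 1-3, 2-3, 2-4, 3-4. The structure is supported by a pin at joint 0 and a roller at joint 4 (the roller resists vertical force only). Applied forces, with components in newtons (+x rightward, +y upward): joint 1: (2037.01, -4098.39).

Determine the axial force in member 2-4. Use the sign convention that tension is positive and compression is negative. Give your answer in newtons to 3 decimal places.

941.604

N=5 nodes, M=7 members, R=3 reactions → 2N=10, M+R=10
member 0 (0-1): L=2.5213, (cx,cy)=(0.4026,0.9154)
member 1 (0-2): L=2.0800, (cx,cy)=(1.0000,0.0000)
member 2 (1-2): L=2.5419, (cx,cy)=(0.4190,-0.9080)
member 3 (1-3): L=2.0204, (cx,cy)=(0.9973,0.0733)
member 4 (2-3): L=2.6333, (cx,cy)=(0.3608,0.9327)
member 5 (2-4): L=2.0200, (cx,cy)=(1.0000,0.0000)
member 6 (3-4): L=2.6790, (cx,cy)=(0.3994,-0.9168)
solve A·x = −loads:
  F[0-1] = -2116.1459 N (compression)
  F[0-2] = +2888.8980 N (tension)
  F[1-2] = -2528.2885 N (compression)
  F[1-3] = -1834.5157 N (compression)
  F[2-3] = +2461.4260 N (tension)
  F[2-4] = +941.6039 N (tension)
  F[3-4] = -2357.4962 N (compression)
  Rx@0 = -2037.0100 N
  Ry@0 = +1937.1010 N
  Ry@4 = +2161.2890 N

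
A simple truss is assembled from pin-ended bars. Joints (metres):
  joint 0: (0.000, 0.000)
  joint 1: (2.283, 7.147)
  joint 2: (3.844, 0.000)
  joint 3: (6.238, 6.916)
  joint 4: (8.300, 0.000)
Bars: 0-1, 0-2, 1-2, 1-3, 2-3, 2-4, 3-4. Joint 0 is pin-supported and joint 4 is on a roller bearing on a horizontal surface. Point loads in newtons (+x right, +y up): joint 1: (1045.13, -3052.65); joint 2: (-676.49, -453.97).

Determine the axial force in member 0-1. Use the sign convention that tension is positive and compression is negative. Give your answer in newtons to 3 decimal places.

-1634.260

N=5 nodes, M=7 members, R=3 reactions → 2N=10, M+R=10
member 0 (0-1): L=7.5028, (cx,cy)=(0.3043,0.9526)
member 1 (0-2): L=3.8440, (cx,cy)=(1.0000,0.0000)
member 2 (1-2): L=7.3155, (cx,cy)=(0.2134,-0.9770)
member 3 (1-3): L=3.9617, (cx,cy)=(0.9983,-0.0583)
member 4 (2-3): L=7.3186, (cx,cy)=(0.3271,0.9450)
member 5 (2-4): L=4.4560, (cx,cy)=(1.0000,0.0000)
member 6 (3-4): L=7.2168, (cx,cy)=(0.2857,-0.9583)
solve A·x = −loads:
  F[0-1] = -1634.2601 N (compression)
  F[0-2] = +865.9245 N (tension)
  F[1-2] = -1457.5324 N (compression)
  F[1-3] = -1233.5005 N (compression)
  F[2-3] = +1987.2604 N (tension)
  F[2-4] = +581.3480 N (tension)
  F[3-4] = -2034.6754 N (compression)
  Rx@0 = -368.6400 N
  Ry@0 = +1556.7640 N
  Ry@4 = +1949.8560 N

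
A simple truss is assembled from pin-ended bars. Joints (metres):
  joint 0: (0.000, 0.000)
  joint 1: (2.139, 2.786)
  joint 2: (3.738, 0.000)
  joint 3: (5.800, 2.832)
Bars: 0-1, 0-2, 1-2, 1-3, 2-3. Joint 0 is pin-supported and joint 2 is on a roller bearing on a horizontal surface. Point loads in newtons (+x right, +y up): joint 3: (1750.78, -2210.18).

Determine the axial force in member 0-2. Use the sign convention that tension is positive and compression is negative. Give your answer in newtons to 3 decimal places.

N=4 nodes, M=5 members, R=3 reactions → 2N=8, M+R=8
member 0 (0-1): L=3.5124, (cx,cy)=(0.6090,0.7932)
member 1 (0-2): L=3.7380, (cx,cy)=(1.0000,0.0000)
member 2 (1-2): L=3.2123, (cx,cy)=(0.4978,-0.8673)
member 3 (1-3): L=3.6613, (cx,cy)=(0.9999,0.0126)
member 4 (2-3): L=3.5032, (cx,cy)=(0.5886,0.8084)
solve A·x = −loads:
  F[0-1] = +3209.3909 N (tension)
  F[0-2] = -203.6790 N (compression)
  F[1-2] = -2885.9944 N (compression)
  F[1-3] = +3391.3193 N (tension)
  F[2-3] = -2786.6728 N (compression)
  Rx@0 = -1750.7800 N
  Ry@0 = -2545.6394 N
  Ry@2 = +4755.8194 N

-203.679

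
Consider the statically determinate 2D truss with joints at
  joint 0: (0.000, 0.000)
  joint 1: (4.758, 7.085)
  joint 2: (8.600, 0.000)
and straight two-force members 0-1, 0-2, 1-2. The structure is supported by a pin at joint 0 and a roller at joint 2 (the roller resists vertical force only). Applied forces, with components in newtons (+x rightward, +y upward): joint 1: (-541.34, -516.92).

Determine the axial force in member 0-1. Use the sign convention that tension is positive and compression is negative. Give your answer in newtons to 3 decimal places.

N=3 nodes, M=3 members, R=3 reactions → 2N=6, M+R=6
member 0 (0-1): L=8.5344, (cx,cy)=(0.5575,0.8302)
member 1 (0-2): L=8.6000, (cx,cy)=(1.0000,0.0000)
member 2 (1-2): L=8.0597, (cx,cy)=(0.4767,-0.8791)
solve A·x = −loads:
  F[0-1] = -815.3829 N (compression)
  F[0-2] = -86.7566 N (compression)
  F[1-2] = +181.9960 N (tension)
  Rx@0 = +541.3400 N
  Ry@0 = +676.9070 N
  Ry@2 = -159.9870 N

-815.383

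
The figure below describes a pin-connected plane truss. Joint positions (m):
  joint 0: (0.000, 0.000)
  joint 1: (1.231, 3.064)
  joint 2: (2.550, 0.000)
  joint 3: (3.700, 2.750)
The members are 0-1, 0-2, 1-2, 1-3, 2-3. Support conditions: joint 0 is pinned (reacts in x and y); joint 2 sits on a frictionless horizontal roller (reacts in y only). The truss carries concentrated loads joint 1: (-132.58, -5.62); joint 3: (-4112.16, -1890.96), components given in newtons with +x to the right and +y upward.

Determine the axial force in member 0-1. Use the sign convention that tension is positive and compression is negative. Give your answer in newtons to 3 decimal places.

-4034.982

N=4 nodes, M=5 members, R=3 reactions → 2N=8, M+R=8
member 0 (0-1): L=3.3020, (cx,cy)=(0.3728,0.9279)
member 1 (0-2): L=2.5500, (cx,cy)=(1.0000,0.0000)
member 2 (1-2): L=3.3358, (cx,cy)=(0.3954,-0.9185)
member 3 (1-3): L=2.4889, (cx,cy)=(0.9920,-0.1262)
member 4 (2-3): L=2.9808, (cx,cy)=(0.3858,0.9226)
solve A·x = −loads:
  F[0-1] = -4034.9824 N (compression)
  F[0-2] = -2740.4984 N (compression)
  F[1-2] = +4506.8323 N (tension)
  F[1-3] = -3179.0742 N (compression)
  F[2-3] = -2484.3753 N (compression)
  Rx@0 = +4244.7400 N
  Ry@0 = +3744.1074 N
  Ry@2 = -1847.5274 N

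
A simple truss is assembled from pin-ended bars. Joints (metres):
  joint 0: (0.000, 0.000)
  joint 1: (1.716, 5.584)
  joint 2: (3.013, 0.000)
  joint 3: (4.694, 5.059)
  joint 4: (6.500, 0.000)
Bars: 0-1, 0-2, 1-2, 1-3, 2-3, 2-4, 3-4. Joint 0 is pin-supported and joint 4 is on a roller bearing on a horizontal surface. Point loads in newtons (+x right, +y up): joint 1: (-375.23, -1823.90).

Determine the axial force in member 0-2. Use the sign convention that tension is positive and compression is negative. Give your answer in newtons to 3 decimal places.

N=5 nodes, M=7 members, R=3 reactions → 2N=10, M+R=10
member 0 (0-1): L=5.8417, (cx,cy)=(0.2937,0.9559)
member 1 (0-2): L=3.0130, (cx,cy)=(1.0000,0.0000)
member 2 (1-2): L=5.7326, (cx,cy)=(0.2262,-0.9741)
member 3 (1-3): L=3.0239, (cx,cy)=(0.9848,-0.1736)
member 4 (2-3): L=5.3310, (cx,cy)=(0.3153,0.9490)
member 5 (2-4): L=3.4870, (cx,cy)=(1.0000,0.0000)
member 6 (3-4): L=5.3717, (cx,cy)=(0.3362,-0.9418)
solve A·x = −loads:
  F[0-1] = -1741.5757 N (compression)
  F[0-2] = +136.3561 N (tension)
  F[1-2] = -144.6391 N (compression)
  F[1-3] = -105.2299 N (compression)
  F[2-3] = +148.4627 N (tension)
  F[2-4] = +56.8175 N (tension)
  F[3-4] = -168.9957 N (compression)
  Rx@0 = +375.2300 N
  Ry@0 = +1664.7418 N
  Ry@4 = +159.1582 N

136.356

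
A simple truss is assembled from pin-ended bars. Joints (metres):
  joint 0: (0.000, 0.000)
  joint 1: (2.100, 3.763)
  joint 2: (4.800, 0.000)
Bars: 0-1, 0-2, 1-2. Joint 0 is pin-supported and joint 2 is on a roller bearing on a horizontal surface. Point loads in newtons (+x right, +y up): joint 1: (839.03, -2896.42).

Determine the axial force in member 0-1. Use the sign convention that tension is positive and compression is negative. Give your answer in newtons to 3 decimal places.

N=3 nodes, M=3 members, R=3 reactions → 2N=6, M+R=6
member 0 (0-1): L=4.3093, (cx,cy)=(0.4873,0.8732)
member 1 (0-2): L=4.8000, (cx,cy)=(1.0000,0.0000)
member 2 (1-2): L=4.6314, (cx,cy)=(0.5830,-0.8125)
solve A·x = −loads:
  F[0-1] = -1112.5098 N (compression)
  F[0-2] = +1381.1747 N (tension)
  F[1-2] = -2369.1918 N (compression)
  Rx@0 = -839.0300 N
  Ry@0 = +971.4717 N
  Ry@2 = +1924.9483 N

-1112.510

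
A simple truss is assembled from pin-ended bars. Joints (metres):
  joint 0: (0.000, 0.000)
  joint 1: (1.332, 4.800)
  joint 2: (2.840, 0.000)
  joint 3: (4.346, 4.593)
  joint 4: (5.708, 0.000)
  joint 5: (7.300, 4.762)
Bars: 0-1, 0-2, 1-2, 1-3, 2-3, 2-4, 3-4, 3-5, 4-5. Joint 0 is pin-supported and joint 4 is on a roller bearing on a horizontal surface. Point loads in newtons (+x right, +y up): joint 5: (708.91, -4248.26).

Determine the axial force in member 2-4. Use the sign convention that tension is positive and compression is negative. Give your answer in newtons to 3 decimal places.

N=6 nodes, M=9 members, R=3 reactions → 2N=12, M+R=12
member 0 (0-1): L=4.9814, (cx,cy)=(0.2674,0.9636)
member 1 (0-2): L=2.8400, (cx,cy)=(1.0000,0.0000)
member 2 (1-2): L=5.0313, (cx,cy)=(0.2997,-0.9540)
member 3 (1-3): L=3.0211, (cx,cy)=(0.9976,-0.0685)
member 4 (2-3): L=4.8336, (cx,cy)=(0.3116,0.9502)
member 5 (2-4): L=2.8680, (cx,cy)=(1.0000,0.0000)
member 6 (3-4): L=4.7907, (cx,cy)=(0.2843,-0.9587)
member 7 (3-5): L=2.9588, (cx,cy)=(0.9984,0.0571)
member 8 (4-5): L=5.0211, (cx,cy)=(0.3171,0.9484)
solve A·x = −loads:
  F[0-1] = +1843.4137 N (tension)
  F[0-2] = +215.9897 N (tension)
  F[1-2] = -1939.2143 N (compression)
  F[1-3] = +1076.6782 N (tension)
  F[2-3] = +1946.9748 N (tension)
  F[2-4] = -971.8549 N (compression)
  F[3-4] = -1723.2122 N (compression)
  F[3-5] = +2174.2263 N (tension)
  F[4-5] = -4610.3192 N (compression)
  Rx@0 = -708.9100 N
  Ry@0 = -1776.2893 N
  Ry@4 = +6024.5493 N

-971.855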